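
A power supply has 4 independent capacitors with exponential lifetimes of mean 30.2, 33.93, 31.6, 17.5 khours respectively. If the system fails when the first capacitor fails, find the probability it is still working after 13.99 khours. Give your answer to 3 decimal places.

0.120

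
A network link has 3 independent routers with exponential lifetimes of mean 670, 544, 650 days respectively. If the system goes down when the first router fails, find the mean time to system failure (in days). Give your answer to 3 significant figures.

205

The first failure time is exponential with rate Σλ_i = 1/670 + 1/544 + 1/650 = 0.00486923 per day.
E[min] = 1/Σλ = 1/0.00486923 = 205.371 days.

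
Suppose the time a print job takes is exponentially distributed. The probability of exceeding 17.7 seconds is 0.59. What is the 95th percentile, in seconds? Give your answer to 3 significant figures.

e^(−λ·17.7) = 0.59 ⇒ λ = −ln(0.59)/17.7 = 0.0298098.
95th percentile: 1 − e^(−λt) = 0.95, t = −ln(0.05)/λ = 100.495 seconds.

100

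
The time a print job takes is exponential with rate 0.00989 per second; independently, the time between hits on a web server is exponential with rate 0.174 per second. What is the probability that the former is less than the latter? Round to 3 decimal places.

λ_1 = 0.00989, λ_2 = 0.174.
For independent exponentials, P(the former < the latter) = λ_1/(λ_1+λ_2) = 0.00989/0.18389 ≈ 0.054.

0.054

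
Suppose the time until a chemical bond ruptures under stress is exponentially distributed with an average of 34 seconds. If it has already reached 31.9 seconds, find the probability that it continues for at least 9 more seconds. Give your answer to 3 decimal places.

The rate is λ = 1/34 = 0.0294118 per second.
P(X > s+t | X > s) = e^(−λ(s+t))/e^(−λs) = e^(−λt), independent of s = 31.9.
P(X > 9) = e^(−0.26471) ≈ 0.767.

0.767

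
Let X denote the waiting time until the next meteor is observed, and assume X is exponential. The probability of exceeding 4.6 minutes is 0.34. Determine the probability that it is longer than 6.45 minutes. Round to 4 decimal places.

e^(−λ·4.6) = 0.34 ⇒ λ = −ln(0.34)/4.6 = 0.234524.
P(X > 6.45) = e^(−0.234524·6.45) = e^(−1.5127) ≈ 0.2203.

0.2203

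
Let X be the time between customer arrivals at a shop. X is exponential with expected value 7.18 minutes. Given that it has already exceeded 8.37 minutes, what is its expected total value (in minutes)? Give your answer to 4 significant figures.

15.55

The rate is λ = 1/7.18 = 0.139276 per minute.
By memorylessness, E[X | X > 8.37] = 8.37 + 1/λ = 8.37 + 7.18 = 15.55 minutes.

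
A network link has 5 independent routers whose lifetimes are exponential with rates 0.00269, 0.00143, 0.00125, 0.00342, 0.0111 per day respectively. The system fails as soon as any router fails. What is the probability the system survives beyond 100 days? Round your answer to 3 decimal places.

0.137

The time to first failure is exponential with rate Σλ = 0.00269 + 0.00143 + 0.00125 + 0.00342 + 0.0111 = 0.01989.
P(min > 100) = e^(−0.01989·100) = e^(−1.989) ≈ 0.137.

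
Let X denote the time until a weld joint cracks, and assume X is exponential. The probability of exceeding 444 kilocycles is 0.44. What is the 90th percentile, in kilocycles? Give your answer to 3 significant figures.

e^(−λ·444) = 0.44 ⇒ λ = −ln(0.44)/444 = 0.00184906.
90th percentile: 1 − e^(−λt) = 0.9, t = −ln(0.1)/λ = 1245.28 kilocycles.

1250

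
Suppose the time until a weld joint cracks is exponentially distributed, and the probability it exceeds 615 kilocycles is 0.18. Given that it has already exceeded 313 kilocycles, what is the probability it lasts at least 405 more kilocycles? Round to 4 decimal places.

0.3233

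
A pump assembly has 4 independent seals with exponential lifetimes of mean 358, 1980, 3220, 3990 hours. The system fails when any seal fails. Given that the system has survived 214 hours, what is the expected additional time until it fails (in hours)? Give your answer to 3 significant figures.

259

First-failure rate Σλ = 1/358 + 1/1980 + 1/3220 + 1/3990 = 0.00385953.
By memorylessness the expected residual is 1/Σλ = 259.099 hours, regardless of the 214 already elapsed.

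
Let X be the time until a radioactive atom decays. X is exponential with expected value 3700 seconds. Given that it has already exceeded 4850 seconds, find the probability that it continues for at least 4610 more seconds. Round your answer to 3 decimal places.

0.288

The rate is λ = 1/3700 = 0.00027027 per second.
The exponential is memoryless, so the remaining time is again Exp(λ): the condition X > 4850 is irrelevant.
P(X > 4610) = e^(−1.2459) ≈ 0.288.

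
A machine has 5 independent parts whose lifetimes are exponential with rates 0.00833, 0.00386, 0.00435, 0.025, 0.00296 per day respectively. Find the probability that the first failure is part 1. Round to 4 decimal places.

The time to first failure is exponential with rate Σλ = 0.00833 + 0.00386 + 0.00435 + 0.025 + 0.00296 = 0.0445.
P(part 1 first) = λ_1/Σλ = 0.00833/0.0445 ≈ 0.1872.

0.1872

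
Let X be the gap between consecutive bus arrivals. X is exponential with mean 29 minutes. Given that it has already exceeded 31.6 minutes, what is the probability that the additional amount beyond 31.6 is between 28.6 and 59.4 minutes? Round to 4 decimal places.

0.2440

The rate is λ = 1/29 = 0.0344828 per minute.
Memoryless: the residual past 31.6 is again Exp(λ).
P(28.6 < residual < 59.4) = e^(−λ·28.6) − e^(−λ·59.4) = 0.37299 − 0.12896 ≈ 0.2440.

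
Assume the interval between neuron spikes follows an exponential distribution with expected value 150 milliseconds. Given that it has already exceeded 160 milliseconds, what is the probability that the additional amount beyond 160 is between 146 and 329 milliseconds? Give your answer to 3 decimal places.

The rate is λ = 1/150 = 0.00666667 per millisecond.
Memoryless: the residual past 160 is again Exp(λ).
P(146 < residual < 329) = e^(−λ·146) − e^(−λ·329) = 0.37782 − 0.11154 ≈ 0.266.

0.266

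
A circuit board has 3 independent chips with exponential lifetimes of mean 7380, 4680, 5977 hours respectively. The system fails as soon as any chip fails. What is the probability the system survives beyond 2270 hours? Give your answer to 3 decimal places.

The first failure time is exponential with rate Σλ_i = 1/7380 + 1/4680 + 1/5977 = 0.000516485 per hour.
P(min > 2270) = e^(−0.000516485·2270) = e^(−1.1724) ≈ 0.310.

0.310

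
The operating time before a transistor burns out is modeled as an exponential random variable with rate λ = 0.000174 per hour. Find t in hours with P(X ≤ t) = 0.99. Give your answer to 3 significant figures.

Set 1 − e^(−λt) = 0.99, so t = −ln(0.01)/λ = 4.6052/0.000174 ≈ 26466.5 hours.

26500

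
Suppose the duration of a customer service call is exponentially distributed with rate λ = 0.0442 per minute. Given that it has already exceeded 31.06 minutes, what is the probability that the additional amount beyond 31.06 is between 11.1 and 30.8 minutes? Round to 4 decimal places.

0.3559

Memoryless: the residual past 31.06 is again Exp(λ).
P(11.1 < residual < 30.8) = e^(−λ·11.1) − e^(−λ·30.8) = 0.61225 − 0.25631 ≈ 0.3559.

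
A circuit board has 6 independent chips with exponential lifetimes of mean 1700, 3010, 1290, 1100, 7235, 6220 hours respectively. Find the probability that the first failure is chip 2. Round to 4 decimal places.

0.1144

Rates: λ_i = 1/mean_i → 0.000588235, 0.000332226, 0.000775194, 0.000909091, 0.000138217, 0.000160772; Σλ = 0.00290373.
P(chip 2 first) = λ_2/Σλ = 0.000332226/0.00290373 ≈ 0.1144.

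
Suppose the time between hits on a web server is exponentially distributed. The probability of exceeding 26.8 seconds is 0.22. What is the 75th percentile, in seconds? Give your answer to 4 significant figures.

e^(−λ·26.8) = 0.22 ⇒ λ = −ln(0.22)/26.8 = 0.0564973.
75th percentile: 1 − e^(−λt) = 0.75, t = −ln(0.25)/λ = 24.5374 seconds.

24.54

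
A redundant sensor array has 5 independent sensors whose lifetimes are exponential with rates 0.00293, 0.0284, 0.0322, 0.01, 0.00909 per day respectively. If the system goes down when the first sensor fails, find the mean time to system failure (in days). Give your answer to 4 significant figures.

The time to first failure is exponential with rate Σλ = 0.00293 + 0.0284 + 0.0322 + 0.01 + 0.00909 = 0.08262.
E[min] = 1/Σλ = 1/0.08262 = 12.1036 days.

12.10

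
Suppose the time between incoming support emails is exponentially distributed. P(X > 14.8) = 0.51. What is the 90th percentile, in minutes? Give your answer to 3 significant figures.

e^(−λ·14.8) = 0.51 ⇒ λ = −ln(0.51)/14.8 = 0.0454963.
90th percentile: 1 − e^(−λt) = 0.9, t = −ln(0.1)/λ = 50.6104 minutes.

50.6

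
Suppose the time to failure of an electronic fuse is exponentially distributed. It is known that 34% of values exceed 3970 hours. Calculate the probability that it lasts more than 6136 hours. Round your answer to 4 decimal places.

e^(−λ·3970) = 0.34 ⇒ λ = −ln(0.34)/3970 = 0.00027174.
P(X > 6136) = e^(−0.00027174·6136) = e^(−1.6674) ≈ 0.1887.

0.1887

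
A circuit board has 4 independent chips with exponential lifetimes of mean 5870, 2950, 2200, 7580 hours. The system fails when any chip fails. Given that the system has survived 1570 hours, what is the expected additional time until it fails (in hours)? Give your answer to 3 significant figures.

913

First-failure rate Σλ = 1/5870 + 1/2950 + 1/2200 + 1/7580 = 0.00109581.
By memorylessness the expected residual is 1/Σλ = 912.565 hours, regardless of the 1570 already elapsed.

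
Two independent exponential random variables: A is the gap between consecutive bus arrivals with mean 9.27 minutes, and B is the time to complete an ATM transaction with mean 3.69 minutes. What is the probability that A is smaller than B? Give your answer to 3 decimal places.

λ_1 = 1/9.27 = 0.107875, λ_2 = 1/3.69 = 0.271003.
For independent exponentials, P(A < B) = λ_1/(λ_1+λ_2) = 0.107875/0.378878 ≈ 0.285.

0.285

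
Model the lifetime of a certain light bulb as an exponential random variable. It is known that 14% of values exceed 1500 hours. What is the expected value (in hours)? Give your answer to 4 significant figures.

e^(−λ·1500) = 0.14 ⇒ λ = −ln(0.14)/1500 = 0.00131074.
Mean = 1/λ = 762.927 hours.

762.9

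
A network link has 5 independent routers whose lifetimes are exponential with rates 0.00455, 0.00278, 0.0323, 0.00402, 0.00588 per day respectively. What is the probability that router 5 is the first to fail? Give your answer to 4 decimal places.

The time to first failure is exponential with rate Σλ = 0.00455 + 0.00278 + 0.0323 + 0.00402 + 0.00588 = 0.04953.
P(router 5 first) = λ_5/Σλ = 0.00588/0.04953 ≈ 0.1187.

0.1187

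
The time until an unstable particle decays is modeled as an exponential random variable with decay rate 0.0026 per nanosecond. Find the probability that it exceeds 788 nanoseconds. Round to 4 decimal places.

P(X > 788) = e^(−λ·788) = e^(−2.0488) ≈ 0.1289.

0.1289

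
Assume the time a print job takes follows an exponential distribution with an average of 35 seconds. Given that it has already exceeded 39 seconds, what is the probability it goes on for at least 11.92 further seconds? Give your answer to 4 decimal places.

0.7114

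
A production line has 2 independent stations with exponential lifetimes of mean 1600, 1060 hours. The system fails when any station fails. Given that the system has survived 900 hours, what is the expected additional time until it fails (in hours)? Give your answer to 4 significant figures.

637.6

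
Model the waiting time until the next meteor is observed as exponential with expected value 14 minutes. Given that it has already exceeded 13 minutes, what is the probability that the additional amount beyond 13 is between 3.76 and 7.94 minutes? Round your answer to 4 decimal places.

The rate is λ = 1/14 = 0.0714286 per minute.
Memoryless: the residual past 13 is again Exp(λ).
P(3.76 < residual < 7.94) = e^(−λ·3.76) − e^(−λ·7.94) = 0.76447 − 0.56714 ≈ 0.1973.

0.1973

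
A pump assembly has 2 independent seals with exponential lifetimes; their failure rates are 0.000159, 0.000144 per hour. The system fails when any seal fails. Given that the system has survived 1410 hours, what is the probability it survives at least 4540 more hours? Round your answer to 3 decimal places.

Time to first failure ~ Exp(Σλ) with Σλ = 0.000303.
By memorylessness, P(T > 1410+4540 | T > 1410) = P(T > 4540) = e^(−0.000303·4540) ≈ 0.253.

0.253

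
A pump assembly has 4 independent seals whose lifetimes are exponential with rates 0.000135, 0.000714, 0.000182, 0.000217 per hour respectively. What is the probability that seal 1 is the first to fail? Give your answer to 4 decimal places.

0.1082

The time to first failure is exponential with rate Σλ = 0.000135 + 0.000714 + 0.000182 + 0.000217 = 0.001248.
P(seal 1 first) = λ_1/Σλ = 0.000135/0.001248 ≈ 0.1082.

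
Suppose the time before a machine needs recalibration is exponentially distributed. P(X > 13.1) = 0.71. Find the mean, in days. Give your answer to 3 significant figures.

38.2

e^(−λ·13.1) = 0.71 ⇒ λ = −ln(0.71)/13.1 = 0.0261443.
Mean = 1/λ = 38.2493 days.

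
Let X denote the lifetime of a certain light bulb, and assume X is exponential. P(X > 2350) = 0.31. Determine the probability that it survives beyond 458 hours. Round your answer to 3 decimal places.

e^(−λ·2350) = 0.31 ⇒ λ = −ln(0.31)/2350 = 0.000498376.
P(X > 458) = e^(−0.000498376·458) = e^(−0.22826) ≈ 0.796.

0.796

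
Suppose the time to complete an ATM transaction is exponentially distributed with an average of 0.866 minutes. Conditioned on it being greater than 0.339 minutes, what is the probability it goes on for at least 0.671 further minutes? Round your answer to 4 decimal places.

The rate is λ = 1/0.866 = 1.15473 per minute.
The exponential is memoryless, so the remaining time is again Exp(λ): the condition X > 0.339 is irrelevant.
P(X > 0.671) = e^(−0.77483) ≈ 0.4608.

0.4608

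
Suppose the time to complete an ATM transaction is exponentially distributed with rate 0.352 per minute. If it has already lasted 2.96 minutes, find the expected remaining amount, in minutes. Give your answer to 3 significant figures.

2.84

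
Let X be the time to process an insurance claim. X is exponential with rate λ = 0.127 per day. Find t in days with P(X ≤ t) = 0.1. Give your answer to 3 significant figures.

Set 1 − e^(−λt) = 0.1, so t = −ln(0.9)/λ = 0.10536/0.127 ≈ 0.82961 days.

0.830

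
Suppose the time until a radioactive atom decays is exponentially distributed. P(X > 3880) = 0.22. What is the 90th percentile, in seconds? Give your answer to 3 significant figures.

5900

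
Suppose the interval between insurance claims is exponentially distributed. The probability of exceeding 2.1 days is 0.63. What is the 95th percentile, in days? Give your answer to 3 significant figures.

13.6

e^(−λ·2.1) = 0.63 ⇒ λ = −ln(0.63)/2.1 = 0.220017.
95th percentile: 1 − e^(−λt) = 0.95, t = −ln(0.05)/λ = 13.6159 days.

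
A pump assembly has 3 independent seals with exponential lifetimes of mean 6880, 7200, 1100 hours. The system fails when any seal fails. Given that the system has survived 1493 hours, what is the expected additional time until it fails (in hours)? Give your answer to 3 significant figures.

838

First-failure rate Σλ = 1/6880 + 1/7200 + 1/1100 = 0.00119333.
By memorylessness the expected residual is 1/Σλ = 837.992 hours, regardless of the 1493 already elapsed.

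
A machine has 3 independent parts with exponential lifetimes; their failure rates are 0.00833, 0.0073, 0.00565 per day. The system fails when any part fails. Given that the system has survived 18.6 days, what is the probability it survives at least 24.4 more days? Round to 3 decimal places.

Time to first failure ~ Exp(Σλ) with Σλ = 0.02128.
By memorylessness, P(T > 18.6+24.4 | T > 18.6) = P(T > 24.4) = e^(−0.02128·24.4) ≈ 0.595.

0.595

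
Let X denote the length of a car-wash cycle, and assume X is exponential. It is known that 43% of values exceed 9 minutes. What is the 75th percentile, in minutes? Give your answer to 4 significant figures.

e^(−λ·9) = 0.43 ⇒ λ = −ln(0.43)/9 = 0.0937745.
75th percentile: 1 − e^(−λt) = 0.75, t = −ln(0.25)/λ = 14.7833 minutes.

14.78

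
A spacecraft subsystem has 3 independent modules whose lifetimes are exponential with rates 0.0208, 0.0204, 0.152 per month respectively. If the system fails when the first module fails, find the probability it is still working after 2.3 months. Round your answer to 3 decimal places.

0.641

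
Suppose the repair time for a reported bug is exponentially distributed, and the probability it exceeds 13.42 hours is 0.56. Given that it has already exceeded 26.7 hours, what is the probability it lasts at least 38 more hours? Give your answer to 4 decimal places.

From e^(−λ·13.42) = 0.56, λ = −ln(0.56)/13.42 = 0.0432056.
Memoryless: P(X > 26.7+38 | X > 26.7) = P(X > 38) = e^(−0.0432056·38) ≈ 0.1936.

0.1936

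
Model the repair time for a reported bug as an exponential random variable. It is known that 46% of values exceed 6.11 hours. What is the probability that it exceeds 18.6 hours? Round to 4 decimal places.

0.0941

e^(−λ·6.11) = 0.46 ⇒ λ = −ln(0.46)/6.11 = 0.127091.
P(X > 18.6) = e^(−0.127091·18.6) = e^(−2.3639) ≈ 0.0941.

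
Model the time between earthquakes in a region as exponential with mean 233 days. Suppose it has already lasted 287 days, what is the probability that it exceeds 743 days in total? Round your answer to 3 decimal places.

0.141

The rate is λ = 1/233 = 0.00429185 per day.
P(X > s+t | X > s) = e^(−λ(s+t))/e^(−λs) = e^(−λt), independent of s = 287.
P(X > 456) = e^(−1.9571) ≈ 0.141.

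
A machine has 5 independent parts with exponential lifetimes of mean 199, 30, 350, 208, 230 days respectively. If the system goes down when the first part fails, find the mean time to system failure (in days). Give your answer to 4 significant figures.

The first failure time is exponential with rate Σλ_i = 1/199 + 1/30 + 1/350 + 1/208 + 1/230 = 0.0503711 per day.
E[min] = 1/Σλ = 1/0.0503711 = 19.8526 days.

19.85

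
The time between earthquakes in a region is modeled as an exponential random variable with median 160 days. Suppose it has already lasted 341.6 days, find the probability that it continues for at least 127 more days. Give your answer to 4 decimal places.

For an exponential, median = ln(2)/λ, so λ = ln 2 / 160 = 0.00433217 per day.
By the memoryless property, P(X > 341.6+127 | X > 341.6) = P(X > 127).
P(X > 127) = e^(−0.55019) ≈ 0.5768.

0.5768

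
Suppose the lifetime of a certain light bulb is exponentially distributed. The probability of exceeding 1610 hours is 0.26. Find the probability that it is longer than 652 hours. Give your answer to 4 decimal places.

0.5795

e^(−λ·1610) = 0.26 ⇒ λ = −ln(0.26)/1610 = 0.000836692.
P(X > 652) = e^(−0.000836692·652) = e^(−0.54552) ≈ 0.5795.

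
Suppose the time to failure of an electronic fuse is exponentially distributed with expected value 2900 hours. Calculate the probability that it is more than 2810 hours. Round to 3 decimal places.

0.379

The rate is λ = 1/2900 = 0.000344828 per hour.
P(X > 2810) = e^(−λ·2810) = e^(−0.96897) ≈ 0.379.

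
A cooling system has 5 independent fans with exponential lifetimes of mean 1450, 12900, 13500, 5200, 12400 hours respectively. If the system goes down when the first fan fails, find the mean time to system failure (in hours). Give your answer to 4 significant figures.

897.5

The first failure time is exponential with rate Σλ_i = 1/1450 + 1/12900 + 1/13500 + 1/5200 + 1/12400 = 0.0011142 per hour.
E[min] = 1/Σλ = 1/0.0011142 = 897.504 hours.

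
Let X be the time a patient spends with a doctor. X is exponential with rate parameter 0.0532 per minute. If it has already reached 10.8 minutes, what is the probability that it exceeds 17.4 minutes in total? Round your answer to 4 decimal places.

By the memoryless property, P(X > 10.8+6.6 | X > 10.8) = P(X > 6.6).
P(X > 6.6) = e^(−0.35112) ≈ 0.7039.

0.7039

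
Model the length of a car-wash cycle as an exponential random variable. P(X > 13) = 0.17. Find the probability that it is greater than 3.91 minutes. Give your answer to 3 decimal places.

e^(−λ·13) = 0.17 ⇒ λ = −ln(0.17)/13 = 0.136304.
P(X > 3.91) = e^(−0.136304·3.91) = e^(−0.53295) ≈ 0.587.

0.587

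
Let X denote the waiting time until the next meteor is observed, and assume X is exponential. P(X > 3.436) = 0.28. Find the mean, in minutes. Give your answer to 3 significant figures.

e^(−λ·3.436) = 0.28 ⇒ λ = −ln(0.28)/3.436 = 0.370479.
Mean = 1/λ = 2.69921 minutes.

2.70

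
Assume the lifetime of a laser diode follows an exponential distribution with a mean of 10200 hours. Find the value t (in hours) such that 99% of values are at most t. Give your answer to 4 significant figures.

46970

The rate is λ = 1/10200 = 0.0000980392 per hour.
Set 1 − e^(−λt) = 0.99, so t = −ln(0.01)/λ = 4.6052/0.0000980392 ≈ 46972.7 hours.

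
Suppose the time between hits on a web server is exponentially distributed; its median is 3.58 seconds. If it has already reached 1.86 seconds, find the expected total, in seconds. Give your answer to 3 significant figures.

7.02

For an exponential, median = ln(2)/λ, so λ = ln 2 / 3.58 = 0.193617 per second.
By memorylessness, E[X | X > 1.86] = 1.86 + 1/λ = 1.86 + 5.16485 = 7.02485 seconds.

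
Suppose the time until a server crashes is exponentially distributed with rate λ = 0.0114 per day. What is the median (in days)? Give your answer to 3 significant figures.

Set 1 − e^(−λt) = 0.5, so t = −ln(0.5)/λ = 0.69315/0.0114 ≈ 60.8024 days.

60.8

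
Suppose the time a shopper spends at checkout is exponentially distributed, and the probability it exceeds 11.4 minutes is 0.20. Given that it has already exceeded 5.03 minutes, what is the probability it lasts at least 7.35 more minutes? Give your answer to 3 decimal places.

0.354

From e^(−λ·11.4) = 0.20, λ = −ln(0.20)/11.4 = 0.141179.
Memoryless: P(X > 5.03+7.35 | X > 5.03) = P(X > 7.35) = e^(−0.141179·7.35) ≈ 0.354.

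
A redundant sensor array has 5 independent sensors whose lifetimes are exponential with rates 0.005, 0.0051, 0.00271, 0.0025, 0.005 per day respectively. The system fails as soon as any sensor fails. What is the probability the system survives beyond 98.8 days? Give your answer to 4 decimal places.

0.1344

The time to first failure is exponential with rate Σλ = 0.005 + 0.0051 + 0.00271 + 0.0025 + 0.005 = 0.02031.
P(min > 98.8) = e^(−0.02031·98.8) = e^(−2.0066) ≈ 0.1344.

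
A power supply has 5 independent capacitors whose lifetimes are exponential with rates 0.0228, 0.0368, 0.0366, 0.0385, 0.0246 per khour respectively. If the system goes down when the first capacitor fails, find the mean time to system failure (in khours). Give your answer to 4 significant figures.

6.277

The time to first failure is exponential with rate Σλ = 0.0228 + 0.0368 + 0.0366 + 0.0385 + 0.0246 = 0.1593.
E[min] = 1/Σλ = 1/0.1593 = 6.27746 khours.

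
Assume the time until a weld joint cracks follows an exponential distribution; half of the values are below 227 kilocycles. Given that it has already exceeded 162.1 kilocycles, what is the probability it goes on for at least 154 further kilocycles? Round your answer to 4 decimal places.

0.6249

For an exponential, median = ln(2)/λ, so λ = ln 2 / 227 = 0.00305351 per kilocycle.
By the memoryless property, P(X > 162.1+154 | X > 162.1) = P(X > 154).
P(X > 154) = e^(−0.47024) ≈ 0.6249.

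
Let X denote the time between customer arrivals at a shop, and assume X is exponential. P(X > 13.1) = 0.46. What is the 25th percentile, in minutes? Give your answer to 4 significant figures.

e^(−λ·13.1) = 0.46 ⇒ λ = −ln(0.46)/13.1 = 0.059277.
25th percentile: 1 − e^(−λt) = 0.25, t = −ln(0.75)/λ = 4.85318 minutes.

4.853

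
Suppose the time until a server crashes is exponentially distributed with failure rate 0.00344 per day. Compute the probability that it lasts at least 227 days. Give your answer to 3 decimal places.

P(X > 227) = e^(−λ·227) = e^(−0.78088) ≈ 0.458.

0.458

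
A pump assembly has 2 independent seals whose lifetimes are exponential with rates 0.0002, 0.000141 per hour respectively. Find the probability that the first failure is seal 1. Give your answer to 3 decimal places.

The time to first failure is exponential with rate Σλ = 0.0002 + 0.000141 = 0.000341.
P(seal 1 first) = λ_1/Σλ = 0.0002/0.000341 ≈ 0.587.

0.587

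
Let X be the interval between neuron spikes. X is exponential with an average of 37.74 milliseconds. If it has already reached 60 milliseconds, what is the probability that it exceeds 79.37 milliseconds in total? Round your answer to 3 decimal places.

The rate is λ = 1/37.74 = 0.0264971 per millisecond.
The exponential is memoryless, so the remaining time is again Exp(λ): the condition X > 60 is irrelevant.
P(X > 19.37) = e^(−0.51325) ≈ 0.599.

0.599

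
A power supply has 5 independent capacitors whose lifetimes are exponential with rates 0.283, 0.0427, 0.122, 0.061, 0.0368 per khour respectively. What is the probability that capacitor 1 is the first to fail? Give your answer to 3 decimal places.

0.519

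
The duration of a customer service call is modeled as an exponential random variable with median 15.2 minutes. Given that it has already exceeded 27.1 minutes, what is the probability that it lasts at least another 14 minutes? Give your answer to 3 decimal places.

For an exponential, median = ln(2)/λ, so λ = ln 2 / 15.2 = 0.0456018 per minute.
P(X > s+t | X > s) = e^(−λ(s+t))/e^(−λs) = e^(−λt), independent of s = 27.1.
P(X > 14) = e^(−0.63843) ≈ 0.528.

0.528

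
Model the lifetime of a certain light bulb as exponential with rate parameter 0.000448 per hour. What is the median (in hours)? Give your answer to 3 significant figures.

Set 1 − e^(−λt) = 0.5, so t = −ln(0.5)/λ = 0.69315/0.000448 ≈ 1547.2 hours.

1550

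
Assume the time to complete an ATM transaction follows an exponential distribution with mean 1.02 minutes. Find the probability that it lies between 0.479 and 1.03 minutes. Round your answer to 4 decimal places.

0.2610

The rate is λ = 1/1.02 = 0.980392 per minute.
P(0.479 < X < 1.03) = e^(−λ·0.479) − e^(−λ·1.03) = 0.62525 − 0.36429 ≈ 0.2610.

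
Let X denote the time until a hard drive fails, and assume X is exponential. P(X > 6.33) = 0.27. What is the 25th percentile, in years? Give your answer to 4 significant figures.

1.391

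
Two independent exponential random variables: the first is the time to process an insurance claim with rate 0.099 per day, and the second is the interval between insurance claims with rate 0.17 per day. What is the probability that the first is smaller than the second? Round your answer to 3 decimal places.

0.368

λ_1 = 0.099, λ_2 = 0.17.
For independent exponentials, P(the first < the second) = λ_1/(λ_1+λ_2) = 0.099/0.269 ≈ 0.368.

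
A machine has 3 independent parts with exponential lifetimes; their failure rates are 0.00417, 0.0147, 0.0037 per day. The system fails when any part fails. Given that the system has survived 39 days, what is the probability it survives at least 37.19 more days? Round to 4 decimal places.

0.4320

Time to first failure ~ Exp(Σλ) with Σλ = 0.02257.
By memorylessness, P(T > 39+37.19 | T > 39) = P(T > 37.19) = e^(−0.02257·37.19) ≈ 0.4320.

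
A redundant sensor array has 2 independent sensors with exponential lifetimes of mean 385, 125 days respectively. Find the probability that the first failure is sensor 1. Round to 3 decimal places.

0.245

Rates: λ_i = 1/mean_i → 0.0025974, 0.008; Σλ = 0.0105974.
P(sensor 1 first) = λ_1/Σλ = 0.0025974/0.0105974 ≈ 0.245.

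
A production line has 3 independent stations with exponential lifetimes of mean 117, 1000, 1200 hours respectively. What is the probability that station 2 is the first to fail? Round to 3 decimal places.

Rates: λ_i = 1/mean_i → 0.00854701, 0.001, 0.000833333; Σλ = 0.0103803.
P(station 2 first) = λ_2/Σλ = 0.001/0.0103803 ≈ 0.096.

0.096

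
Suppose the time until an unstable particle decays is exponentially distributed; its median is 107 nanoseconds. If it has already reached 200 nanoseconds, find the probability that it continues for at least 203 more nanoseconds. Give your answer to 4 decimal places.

0.2685

For an exponential, median = ln(2)/λ, so λ = ln 2 / 107 = 0.00647801 per nanosecond.
P(X > s+t | X > s) = e^(−λ(s+t))/e^(−λs) = e^(−λt), independent of s = 200.
P(X > 203) = e^(−1.315) ≈ 0.2685.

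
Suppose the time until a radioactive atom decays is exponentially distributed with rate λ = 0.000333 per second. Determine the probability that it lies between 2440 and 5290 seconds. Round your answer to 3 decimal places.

0.272

P(2440 < X < 5290) = e^(−λ·2440) − e^(−λ·5290) = 0.44374 − 0.17177 ≈ 0.272.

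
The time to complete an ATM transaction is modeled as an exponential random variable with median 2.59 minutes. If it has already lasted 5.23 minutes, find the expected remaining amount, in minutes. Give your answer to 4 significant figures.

3.737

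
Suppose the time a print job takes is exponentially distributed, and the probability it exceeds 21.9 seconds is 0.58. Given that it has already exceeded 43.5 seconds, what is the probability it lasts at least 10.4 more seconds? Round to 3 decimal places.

0.772

From e^(−λ·21.9) = 0.58, λ = −ln(0.58)/21.9 = 0.0248734.
Memoryless: P(X > 43.5+10.4 | X > 43.5) = P(X > 10.4) = e^(−0.0248734·10.4) ≈ 0.772.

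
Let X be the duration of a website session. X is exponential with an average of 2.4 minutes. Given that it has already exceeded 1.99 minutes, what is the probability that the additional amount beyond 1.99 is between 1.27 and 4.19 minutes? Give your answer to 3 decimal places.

The rate is λ = 1/2.4 = 0.416667 per minute.
Memoryless: the residual past 1.99 is again Exp(λ).
P(1.27 < residual < 4.19) = e^(−λ·1.27) − e^(−λ·4.19) = 0.58910 − 0.17450 ≈ 0.415.

0.415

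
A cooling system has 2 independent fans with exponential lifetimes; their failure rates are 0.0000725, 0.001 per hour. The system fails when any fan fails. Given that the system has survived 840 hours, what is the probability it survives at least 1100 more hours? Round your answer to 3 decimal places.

0.307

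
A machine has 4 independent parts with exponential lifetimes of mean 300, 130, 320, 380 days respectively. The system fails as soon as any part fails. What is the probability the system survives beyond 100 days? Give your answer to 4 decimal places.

0.1867

The first failure time is exponential with rate Σλ_i = 1/300 + 1/130 + 1/320 + 1/380 = 0.0167822 per day.
P(min > 100) = e^(−0.0167822·100) = e^(−1.6782) ≈ 0.1867.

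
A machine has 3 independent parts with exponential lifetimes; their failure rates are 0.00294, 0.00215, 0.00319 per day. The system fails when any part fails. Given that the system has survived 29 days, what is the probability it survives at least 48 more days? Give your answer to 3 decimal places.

Time to first failure ~ Exp(Σλ) with Σλ = 0.00828.
By memorylessness, P(T > 29+48 | T > 29) = P(T > 48) = e^(−0.00828·48) ≈ 0.672.

0.672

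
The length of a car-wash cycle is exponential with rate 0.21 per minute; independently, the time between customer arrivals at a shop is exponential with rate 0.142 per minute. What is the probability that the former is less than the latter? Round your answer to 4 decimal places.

0.5966

λ_1 = 0.21, λ_2 = 0.142.
For independent exponentials, P(the former < the latter) = λ_1/(λ_1+λ_2) = 0.21/0.352 ≈ 0.5966.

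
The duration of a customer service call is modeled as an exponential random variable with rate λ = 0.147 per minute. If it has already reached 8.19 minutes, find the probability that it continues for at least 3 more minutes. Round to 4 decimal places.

By the memoryless property, P(X > 8.19+3 | X > 8.19) = P(X > 3).
P(X > 3) = e^(−0.441) ≈ 0.6434.

0.6434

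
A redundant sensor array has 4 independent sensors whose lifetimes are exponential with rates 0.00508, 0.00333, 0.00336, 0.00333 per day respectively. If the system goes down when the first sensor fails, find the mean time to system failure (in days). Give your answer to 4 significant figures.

The time to first failure is exponential with rate Σλ = 0.00508 + 0.00333 + 0.00336 + 0.00333 = 0.0151.
E[min] = 1/Σλ = 1/0.0151 = 66.2252 days.

66.23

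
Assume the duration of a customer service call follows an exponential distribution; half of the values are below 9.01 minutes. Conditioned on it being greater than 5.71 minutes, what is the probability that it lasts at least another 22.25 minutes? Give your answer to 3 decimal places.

0.181

For an exponential, median = ln(2)/λ, so λ = ln 2 / 9.01 = 0.0769309 per minute.
P(X > s+t | X > s) = e^(−λ(s+t))/e^(−λs) = e^(−λt), independent of s = 5.71.
P(X > 22.25) = e^(−1.7117) ≈ 0.181.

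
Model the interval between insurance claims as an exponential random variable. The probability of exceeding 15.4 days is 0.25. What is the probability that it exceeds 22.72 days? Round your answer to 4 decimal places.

e^(−λ·15.4) = 0.25 ⇒ λ = −ln(0.25)/15.4 = 0.0900191.
P(X > 22.72) = e^(−0.0900191·22.72) = e^(−2.0452) ≈ 0.1293.

0.1293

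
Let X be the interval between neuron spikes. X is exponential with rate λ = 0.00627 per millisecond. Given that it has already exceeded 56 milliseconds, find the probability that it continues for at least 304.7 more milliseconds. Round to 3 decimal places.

0.148

P(X > s+t | X > s) = e^(−λ(s+t))/e^(−λs) = e^(−λt), independent of s = 56.
P(X > 304.7) = e^(−1.9105) ≈ 0.148.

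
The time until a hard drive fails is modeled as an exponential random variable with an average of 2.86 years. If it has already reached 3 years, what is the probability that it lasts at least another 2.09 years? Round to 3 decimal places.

The rate is λ = 1/2.86 = 0.34965 per year.
By the memoryless property, P(X > 3+2.09 | X > 3) = P(X > 2.09).
P(X > 2.09) = e^(−0.73077) ≈ 0.482.

0.482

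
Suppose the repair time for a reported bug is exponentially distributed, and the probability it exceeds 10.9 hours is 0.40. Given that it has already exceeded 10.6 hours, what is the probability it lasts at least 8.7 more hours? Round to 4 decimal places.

0.4813

From e^(−λ·10.9) = 0.40, λ = −ln(0.40)/10.9 = 0.0840634.
Memoryless: P(X > 10.6+8.7 | X > 10.6) = P(X > 8.7) = e^(−0.0840634·8.7) ≈ 0.4813.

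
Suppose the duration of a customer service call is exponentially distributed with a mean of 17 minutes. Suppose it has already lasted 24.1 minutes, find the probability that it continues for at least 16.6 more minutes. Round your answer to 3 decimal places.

The rate is λ = 1/17 = 0.0588235 per minute.
The exponential is memoryless, so the remaining time is again Exp(λ): the condition X > 24.1 is irrelevant.
P(X > 16.6) = e^(−0.97647) ≈ 0.377.

0.377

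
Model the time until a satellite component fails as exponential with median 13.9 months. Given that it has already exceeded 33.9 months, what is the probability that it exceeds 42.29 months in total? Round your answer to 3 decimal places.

0.658

For an exponential, median = ln(2)/λ, so λ = ln 2 / 13.9 = 0.0498667 per month.
The exponential is memoryless, so the remaining time is again Exp(λ): the condition X > 33.9 is irrelevant.
P(X > 8.39) = e^(−0.41838) ≈ 0.658.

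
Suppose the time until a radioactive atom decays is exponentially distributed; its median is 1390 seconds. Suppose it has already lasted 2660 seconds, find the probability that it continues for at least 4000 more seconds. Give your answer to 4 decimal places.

0.1361

For an exponential, median = ln(2)/λ, so λ = ln 2 / 1390 = 0.000498667 per second.
By the memoryless property, P(X > 2660+4000 | X > 2660) = P(X > 4000).
P(X > 4000) = e^(−1.9947) ≈ 0.1361.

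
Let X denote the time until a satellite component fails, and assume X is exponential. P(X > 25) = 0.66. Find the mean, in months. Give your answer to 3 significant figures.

60.2

e^(−λ·25) = 0.66 ⇒ λ = −ln(0.66)/25 = 0.0166206.
Mean = 1/λ = 60.1662 months.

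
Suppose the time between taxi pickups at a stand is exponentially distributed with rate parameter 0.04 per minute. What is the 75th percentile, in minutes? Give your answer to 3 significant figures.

Set 1 − e^(−λt) = 0.75, so t = −ln(0.25)/λ = 1.3863/0.04 ≈ 34.6574 minutes.

34.7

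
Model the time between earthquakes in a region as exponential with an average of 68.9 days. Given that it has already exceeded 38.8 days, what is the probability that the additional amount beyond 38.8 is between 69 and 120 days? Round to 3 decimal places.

The rate is λ = 1/68.9 = 0.0145138 per day.
Memoryless: the residual past 38.8 is again Exp(λ).
P(69 < residual < 120) = e^(−λ·69) − e^(−λ·120) = 0.36735 − 0.17523 ≈ 0.192.

0.192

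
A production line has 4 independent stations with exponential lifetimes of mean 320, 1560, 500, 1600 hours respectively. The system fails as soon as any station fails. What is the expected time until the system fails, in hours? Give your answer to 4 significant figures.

The first failure time is exponential with rate Σλ_i = 1/320 + 1/1560 + 1/500 + 1/1600 = 0.00639103 per hour.
E[min] = 1/Σλ = 1/0.00639103 = 156.469 hours.

156.5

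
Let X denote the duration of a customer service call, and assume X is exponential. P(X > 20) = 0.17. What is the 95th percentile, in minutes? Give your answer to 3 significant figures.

33.8

e^(−λ·20) = 0.17 ⇒ λ = −ln(0.17)/20 = 0.0885978.
95th percentile: 1 − e^(−λt) = 0.95, t = −ln(0.05)/λ = 33.8127 minutes.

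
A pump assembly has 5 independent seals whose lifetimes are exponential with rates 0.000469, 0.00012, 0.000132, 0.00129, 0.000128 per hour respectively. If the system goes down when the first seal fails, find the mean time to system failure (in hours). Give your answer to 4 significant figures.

The time to first failure is exponential with rate Σλ = 0.000469 + 0.00012 + 0.000132 + 0.00129 + 0.000128 = 0.002139.
E[min] = 1/Σλ = 1/0.002139 = 467.508 hours.

467.5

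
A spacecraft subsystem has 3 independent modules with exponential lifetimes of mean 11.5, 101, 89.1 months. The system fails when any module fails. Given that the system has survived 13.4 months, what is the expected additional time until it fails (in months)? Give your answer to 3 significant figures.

First-failure rate Σλ = 1/11.5 + 1/101 + 1/89.1 = 0.108081.
By memorylessness the expected residual is 1/Σλ = 9.25233 months, regardless of the 13.4 already elapsed.

9.25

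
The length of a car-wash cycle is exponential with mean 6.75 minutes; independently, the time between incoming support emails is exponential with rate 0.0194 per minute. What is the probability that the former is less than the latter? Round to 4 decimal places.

λ_1 = 1/6.75 = 0.148148, λ_2 = 0.0194.
For independent exponentials, P(the former < the latter) = λ_1/(λ_1+λ_2) = 0.148148/0.167548 ≈ 0.8842.

0.8842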